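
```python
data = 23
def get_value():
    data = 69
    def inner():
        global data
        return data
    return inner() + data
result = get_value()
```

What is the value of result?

Step 1: Global data = 23. get_value() shadows with local data = 69.
Step 2: inner() uses global keyword, so inner() returns global data = 23.
Step 3: get_value() returns 23 + 69 = 92

The answer is 92.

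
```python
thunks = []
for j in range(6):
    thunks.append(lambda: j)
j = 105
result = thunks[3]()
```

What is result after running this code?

Step 1: Lambdas capture the variable j by reference, not by value.
Step 2: After the loop, j is reassigned to 105.
Step 3: thunks[3]() looks up the current j = 105. result = 105

The answer is 105.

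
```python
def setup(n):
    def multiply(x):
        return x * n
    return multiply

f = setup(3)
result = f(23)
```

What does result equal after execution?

Step 1: setup(3) returns multiply closure with n = 3.
Step 2: f(23) computes 23 * 3 = 69.
Step 3: result = 69

The answer is 69.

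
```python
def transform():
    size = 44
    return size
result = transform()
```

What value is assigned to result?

Step 1: transform() defines size = 44 in its local scope.
Step 2: return size finds the local variable size = 44.
Step 3: result = 44

The answer is 44.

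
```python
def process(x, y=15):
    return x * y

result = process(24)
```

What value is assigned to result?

Step 1: process(24) uses default y = 15.
Step 2: Returns 24 * 15 = 360.
Step 3: result = 360

The answer is 360.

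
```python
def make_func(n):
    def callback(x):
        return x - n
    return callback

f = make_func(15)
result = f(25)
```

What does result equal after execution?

Step 1: make_func(15) creates a closure capturing n = 15.
Step 2: f(25) computes 25 - 15 = 10.
Step 3: result = 10

The answer is 10.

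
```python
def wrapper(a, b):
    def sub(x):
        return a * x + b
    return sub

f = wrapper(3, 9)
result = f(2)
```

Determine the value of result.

Step 1: wrapper(3, 9) captures a = 3, b = 9.
Step 2: f(2) computes 3 * 2 + 9 = 15.
Step 3: result = 15

The answer is 15.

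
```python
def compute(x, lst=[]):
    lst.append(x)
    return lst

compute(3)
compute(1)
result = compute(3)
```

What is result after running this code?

Step 1: Mutable default argument gotcha! The list [] is created once.
Step 2: Each call appends to the SAME list: [3], [3, 1], [3, 1, 3].
Step 3: result = [3, 1, 3]

The answer is [3, 1, 3].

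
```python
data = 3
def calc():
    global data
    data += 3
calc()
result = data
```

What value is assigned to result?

Step 1: data = 3 globally.
Step 2: calc() modifies global data: data += 3 = 6.
Step 3: result = 6

The answer is 6.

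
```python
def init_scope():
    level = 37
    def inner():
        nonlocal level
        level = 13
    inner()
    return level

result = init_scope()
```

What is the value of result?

Step 1: init_scope() sets level = 37.
Step 2: inner() uses nonlocal to reassign level = 13.
Step 3: result = 13

The answer is 13.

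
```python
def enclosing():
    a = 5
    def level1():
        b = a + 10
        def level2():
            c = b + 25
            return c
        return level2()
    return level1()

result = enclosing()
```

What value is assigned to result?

Step 1: a = 5. b = a + 10 = 15.
Step 2: c = b + 25 = 15 + 25 = 40.
Step 3: result = 40

The answer is 40.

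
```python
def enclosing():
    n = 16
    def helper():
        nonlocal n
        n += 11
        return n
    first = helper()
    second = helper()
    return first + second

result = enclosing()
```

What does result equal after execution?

Step 1: n starts at 16.
Step 2: First call: n = 16 + 11 = 27, returns 27.
Step 3: Second call: n = 27 + 11 = 38, returns 38.
Step 4: result = 27 + 38 = 65

The answer is 65.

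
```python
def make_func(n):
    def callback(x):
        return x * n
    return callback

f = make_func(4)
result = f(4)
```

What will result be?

Step 1: make_func(4) creates a closure capturing n = 4.
Step 2: f(4) computes 4 * 4 = 16.
Step 3: result = 16

The answer is 16.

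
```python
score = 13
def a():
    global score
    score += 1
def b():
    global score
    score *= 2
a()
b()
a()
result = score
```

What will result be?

Step 1: score = 13.
Step 2: a(): score = 13 + 1 = 14.
Step 3: b(): score = 14 * 2 = 28.
Step 4: a(): score = 28 + 1 = 29

The answer is 29.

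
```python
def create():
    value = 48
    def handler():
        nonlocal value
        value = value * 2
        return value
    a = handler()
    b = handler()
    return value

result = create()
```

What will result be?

Step 1: value starts at 48.
Step 2: First handler(): value = 48 * 2 = 96.
Step 3: Second handler(): value = 96 * 2 = 192.
Step 4: result = 192

The answer is 192.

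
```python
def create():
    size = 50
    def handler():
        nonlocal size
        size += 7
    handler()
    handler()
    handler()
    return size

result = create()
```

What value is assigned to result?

Step 1: size starts at 50.
Step 2: handler() is called 3 times, each adding 7.
Step 3: size = 50 + 7 * 3 = 71

The answer is 71.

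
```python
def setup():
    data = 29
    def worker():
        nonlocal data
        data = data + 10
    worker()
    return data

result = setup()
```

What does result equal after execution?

Step 1: setup() sets data = 29.
Step 2: worker() uses nonlocal to modify data in setup's scope: data = 29 + 10 = 39.
Step 3: setup() returns the modified data = 39

The answer is 39.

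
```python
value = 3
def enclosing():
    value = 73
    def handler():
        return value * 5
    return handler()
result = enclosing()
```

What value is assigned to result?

Step 1: enclosing() shadows global value with value = 73.
Step 2: handler() finds value = 73 in enclosing scope, computes 73 * 5 = 365.
Step 3: result = 365

The answer is 365.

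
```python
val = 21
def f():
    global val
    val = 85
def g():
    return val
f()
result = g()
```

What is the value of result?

Step 1: val = 21.
Step 2: f() sets global val = 85.
Step 3: g() reads global val = 85. result = 85

The answer is 85.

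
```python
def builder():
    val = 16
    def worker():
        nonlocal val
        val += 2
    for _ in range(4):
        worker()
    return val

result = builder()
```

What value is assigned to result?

Step 1: val = 16.
Step 2: worker() is called 4 times in a loop, each adding 2 via nonlocal.
Step 3: val = 16 + 2 * 4 = 24

The answer is 24.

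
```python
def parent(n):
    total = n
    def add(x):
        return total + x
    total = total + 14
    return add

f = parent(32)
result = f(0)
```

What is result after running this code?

Step 1: parent(32) sets total = 32, then total = 32 + 14 = 46.
Step 2: Closures capture by reference, so add sees total = 46.
Step 3: f(0) returns 46 + 0 = 46

The answer is 46.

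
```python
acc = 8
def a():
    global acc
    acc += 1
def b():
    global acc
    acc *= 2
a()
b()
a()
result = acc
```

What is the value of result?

Step 1: acc = 8.
Step 2: a(): acc = 8 + 1 = 9.
Step 3: b(): acc = 9 * 2 = 18.
Step 4: a(): acc = 18 + 1 = 19

The answer is 19.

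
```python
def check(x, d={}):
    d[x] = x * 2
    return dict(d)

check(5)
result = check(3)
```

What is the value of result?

Step 1: Mutable default dict is shared across calls.
Step 2: First call adds 5: 10. Second call adds 3: 6.
Step 3: result = {5: 10, 3: 6}

The answer is {5: 10, 3: 6}.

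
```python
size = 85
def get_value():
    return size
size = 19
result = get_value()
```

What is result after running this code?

Step 1: size is first set to 85, then reassigned to 19.
Step 2: get_value() is called after the reassignment, so it looks up the current global size = 19.
Step 3: result = 19

The answer is 19.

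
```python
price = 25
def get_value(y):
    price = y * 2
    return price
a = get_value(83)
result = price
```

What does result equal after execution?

Step 1: Global price = 25.
Step 2: get_value(83) creates local price = 83 * 2 = 166.
Step 3: Global price unchanged because no global keyword. result = 25

The answer is 25.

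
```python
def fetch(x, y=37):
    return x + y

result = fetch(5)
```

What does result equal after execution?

Step 1: fetch(5) uses default y = 37.
Step 2: Returns 5 + 37 = 42.
Step 3: result = 42

The answer is 42.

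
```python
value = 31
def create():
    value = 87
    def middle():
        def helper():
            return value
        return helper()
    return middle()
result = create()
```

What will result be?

Step 1: create() defines value = 87. middle() and helper() have no local value.
Step 2: helper() checks local (none), enclosing middle() (none), enclosing create() and finds value = 87.
Step 3: result = 87

The answer is 87.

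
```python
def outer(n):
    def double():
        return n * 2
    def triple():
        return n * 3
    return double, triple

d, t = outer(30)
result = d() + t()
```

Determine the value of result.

Step 1: Both closures capture the same n = 30.
Step 2: d() = 30 * 2 = 60, t() = 30 * 3 = 90.
Step 3: result = 60 + 90 = 150

The answer is 150.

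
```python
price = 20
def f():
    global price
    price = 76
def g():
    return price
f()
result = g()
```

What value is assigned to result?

Step 1: price = 20.
Step 2: f() sets global price = 76.
Step 3: g() reads global price = 76. result = 76

The answer is 76.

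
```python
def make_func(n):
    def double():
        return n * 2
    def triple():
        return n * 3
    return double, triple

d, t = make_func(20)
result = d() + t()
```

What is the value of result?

Step 1: Both closures capture the same n = 20.
Step 2: d() = 20 * 2 = 40, t() = 20 * 3 = 60.
Step 3: result = 40 + 60 = 100

The answer is 100.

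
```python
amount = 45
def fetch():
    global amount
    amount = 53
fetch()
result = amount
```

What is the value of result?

Step 1: amount = 45 globally.
Step 2: fetch() declares global amount and sets it to 53.
Step 3: After fetch(), global amount = 53. result = 53

The answer is 53.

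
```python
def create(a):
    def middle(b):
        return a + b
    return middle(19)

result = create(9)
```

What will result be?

Step 1: create(9) passes a = 9.
Step 2: middle(19) has b = 19, reads a = 9 from enclosing.
Step 3: result = 9 + 19 = 28

The answer is 28.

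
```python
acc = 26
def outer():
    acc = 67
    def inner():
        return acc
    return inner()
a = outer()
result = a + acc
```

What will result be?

Step 1: outer() has local acc = 67. inner() reads from enclosing.
Step 2: outer() returns 67. Global acc = 26 unchanged.
Step 3: result = 67 + 26 = 93

The answer is 93.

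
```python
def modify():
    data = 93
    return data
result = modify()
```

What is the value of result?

Step 1: modify() defines data = 93 in its local scope.
Step 2: return data finds the local variable data = 93.
Step 3: result = 93

The answer is 93.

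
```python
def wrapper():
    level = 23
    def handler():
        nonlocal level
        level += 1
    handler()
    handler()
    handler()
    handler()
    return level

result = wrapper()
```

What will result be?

Step 1: level starts at 23.
Step 2: handler() is called 4 times, each adding 1.
Step 3: level = 23 + 1 * 4 = 27

The answer is 27.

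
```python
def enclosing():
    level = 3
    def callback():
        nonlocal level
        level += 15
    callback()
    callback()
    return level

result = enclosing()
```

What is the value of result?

Step 1: level starts at 3.
Step 2: callback() is called 2 times, each adding 15.
Step 3: level = 3 + 15 * 2 = 33

The answer is 33.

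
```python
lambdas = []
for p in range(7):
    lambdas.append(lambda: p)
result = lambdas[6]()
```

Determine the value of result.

Step 1: The loop creates 7 lambdas, all referencing the same variable p.
Step 2: After the loop, p = 6 (final value).
Step 3: lambdas[6]() looks up p at call time and finds 6. This is the late binding gotcha. result = 6

The answer is 6.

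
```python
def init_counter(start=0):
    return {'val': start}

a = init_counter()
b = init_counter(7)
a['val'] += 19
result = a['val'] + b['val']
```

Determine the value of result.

Step 1: init_counter() returns a new dict each call (immutable default 0).
Step 2: a = {'val': 0}, b = {'val': 7}.
Step 3: a['val'] += 19 = 19. result = 19 + 7 = 26

The answer is 26.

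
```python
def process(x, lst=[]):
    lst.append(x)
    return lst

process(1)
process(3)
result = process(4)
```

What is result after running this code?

Step 1: Mutable default argument gotcha! The list [] is created once.
Step 2: Each call appends to the SAME list: [1], [1, 3], [1, 3, 4].
Step 3: result = [1, 3, 4]

The answer is [1, 3, 4].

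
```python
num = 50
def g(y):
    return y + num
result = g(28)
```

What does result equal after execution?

Step 1: num = 50 is defined globally.
Step 2: g(28) uses parameter y = 28 and looks up num from global scope = 50.
Step 3: result = 28 + 50 = 78

The answer is 78.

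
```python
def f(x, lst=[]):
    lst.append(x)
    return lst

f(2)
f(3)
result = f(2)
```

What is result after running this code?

Step 1: Mutable default argument gotcha! The list [] is created once.
Step 2: Each call appends to the SAME list: [2], [2, 3], [2, 3, 2].
Step 3: result = [2, 3, 2]

The answer is [2, 3, 2].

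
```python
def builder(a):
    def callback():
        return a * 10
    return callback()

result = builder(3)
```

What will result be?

Step 1: builder(3) binds parameter a = 3.
Step 2: callback() accesses a = 3 from enclosing scope.
Step 3: result = 3 * 10 = 30

The answer is 30.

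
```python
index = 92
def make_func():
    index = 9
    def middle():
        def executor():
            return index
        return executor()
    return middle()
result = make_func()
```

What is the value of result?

Step 1: make_func() defines index = 9. middle() and executor() have no local index.
Step 2: executor() checks local (none), enclosing middle() (none), enclosing make_func() and finds index = 9.
Step 3: result = 9

The answer is 9.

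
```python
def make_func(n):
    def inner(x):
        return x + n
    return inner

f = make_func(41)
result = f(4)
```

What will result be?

Step 1: make_func(41) creates a closure that captures n = 41.
Step 2: f(4) calls the closure with x = 4, returning 4 + 41 = 45.
Step 3: result = 45

The answer is 45.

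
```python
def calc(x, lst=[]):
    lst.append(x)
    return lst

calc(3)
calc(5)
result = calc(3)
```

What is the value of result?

Step 1: Mutable default argument gotcha! The list [] is created once.
Step 2: Each call appends to the SAME list: [3], [3, 5], [3, 5, 3].
Step 3: result = [3, 5, 3]

The answer is [3, 5, 3].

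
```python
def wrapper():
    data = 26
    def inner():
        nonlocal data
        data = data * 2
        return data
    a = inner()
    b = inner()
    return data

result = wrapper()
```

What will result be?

Step 1: data starts at 26.
Step 2: First inner(): data = 26 * 2 = 52.
Step 3: Second inner(): data = 52 * 2 = 104.
Step 4: result = 104

The answer is 104.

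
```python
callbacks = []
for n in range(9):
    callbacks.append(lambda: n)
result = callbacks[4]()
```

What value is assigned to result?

Step 1: The loop creates 9 lambdas, all referencing the same variable n.
Step 2: After the loop, n = 8 (final value).
Step 3: callbacks[4]() looks up n at call time and finds 8. This is the late binding gotcha. result = 8

The answer is 8.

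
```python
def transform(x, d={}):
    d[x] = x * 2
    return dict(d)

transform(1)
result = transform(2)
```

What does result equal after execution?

Step 1: Mutable default dict is shared across calls.
Step 2: First call adds 1: 2. Second call adds 2: 4.
Step 3: result = {1: 2, 2: 4}

The answer is {1: 2, 2: 4}.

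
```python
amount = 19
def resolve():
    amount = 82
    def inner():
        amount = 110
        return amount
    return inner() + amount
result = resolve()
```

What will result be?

Step 1: resolve() has local amount = 82. inner() has local amount = 110.
Step 2: inner() returns its local amount = 110.
Step 3: resolve() returns 110 + its own amount (82) = 192

The answer is 192.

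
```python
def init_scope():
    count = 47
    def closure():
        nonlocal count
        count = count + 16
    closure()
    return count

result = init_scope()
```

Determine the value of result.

Step 1: init_scope() sets count = 47.
Step 2: closure() uses nonlocal to modify count in init_scope's scope: count = 47 + 16 = 63.
Step 3: init_scope() returns the modified count = 63

The answer is 63.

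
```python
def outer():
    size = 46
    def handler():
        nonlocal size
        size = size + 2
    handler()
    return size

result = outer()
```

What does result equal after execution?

Step 1: outer() sets size = 46.
Step 2: handler() uses nonlocal to modify size in outer's scope: size = 46 + 2 = 48.
Step 3: outer() returns the modified size = 48

The answer is 48.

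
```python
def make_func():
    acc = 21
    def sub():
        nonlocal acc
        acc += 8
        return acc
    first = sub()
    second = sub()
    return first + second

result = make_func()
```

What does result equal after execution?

Step 1: acc starts at 21.
Step 2: First call: acc = 21 + 8 = 29, returns 29.
Step 3: Second call: acc = 29 + 8 = 37, returns 37.
Step 4: result = 29 + 37 = 66

The answer is 66.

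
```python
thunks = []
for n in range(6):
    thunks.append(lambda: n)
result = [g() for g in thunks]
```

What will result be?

Step 1: All 6 lambdas share the same variable n.
Step 2: After the loop, n = 5.
Step 3: Each call returns 5. result = [5, 5, 5, 5, 5, 5]

The answer is [5, 5, 5, 5, 5, 5].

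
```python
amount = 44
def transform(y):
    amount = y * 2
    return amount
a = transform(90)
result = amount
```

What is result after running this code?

Step 1: Global amount = 44.
Step 2: transform(90) creates local amount = 90 * 2 = 180.
Step 3: Global amount unchanged because no global keyword. result = 44

The answer is 44.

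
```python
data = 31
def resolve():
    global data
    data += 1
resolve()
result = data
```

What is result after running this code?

Step 1: data = 31 globally.
Step 2: resolve() modifies global data: data += 1 = 32.
Step 3: result = 32

The answer is 32.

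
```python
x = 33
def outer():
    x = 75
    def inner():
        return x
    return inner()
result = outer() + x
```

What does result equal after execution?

Step 1: Global x = 33. outer() shadows with x = 75.
Step 2: inner() returns enclosing x = 75. outer() = 75.
Step 3: result = 75 + global x (33) = 108

The answer is 108.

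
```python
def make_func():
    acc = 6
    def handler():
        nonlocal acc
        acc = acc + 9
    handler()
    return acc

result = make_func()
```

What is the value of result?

Step 1: make_func() sets acc = 6.
Step 2: handler() uses nonlocal to modify acc in make_func's scope: acc = 6 + 9 = 15.
Step 3: make_func() returns the modified acc = 15

The answer is 15.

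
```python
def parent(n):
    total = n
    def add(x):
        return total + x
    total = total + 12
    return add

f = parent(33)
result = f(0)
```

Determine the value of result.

Step 1: parent(33) sets total = 33, then total = 33 + 12 = 45.
Step 2: Closures capture by reference, so add sees total = 45.
Step 3: f(0) returns 45 + 0 = 45

The answer is 45.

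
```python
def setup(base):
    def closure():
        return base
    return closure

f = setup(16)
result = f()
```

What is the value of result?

Step 1: setup(16) creates closure capturing base = 16.
Step 2: f() returns the captured base = 16.
Step 3: result = 16

The answer is 16.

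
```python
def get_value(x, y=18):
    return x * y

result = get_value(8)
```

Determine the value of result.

Step 1: get_value(8) uses default y = 18.
Step 2: Returns 8 * 18 = 144.
Step 3: result = 144

The answer is 144.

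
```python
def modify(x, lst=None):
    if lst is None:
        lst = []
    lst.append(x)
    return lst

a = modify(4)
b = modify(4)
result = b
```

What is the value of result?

Step 1: None default with guard creates a NEW list each call.
Step 2: a = [4] (fresh list). b = [4] (another fresh list).
Step 3: result = [4] (this is the fix for mutable default)

The answer is [4].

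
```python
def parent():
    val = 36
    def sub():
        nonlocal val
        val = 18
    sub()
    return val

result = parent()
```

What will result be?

Step 1: parent() sets val = 36.
Step 2: sub() uses nonlocal to reassign val = 18.
Step 3: result = 18

The answer is 18.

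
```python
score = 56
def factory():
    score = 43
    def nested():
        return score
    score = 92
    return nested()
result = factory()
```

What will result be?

Step 1: factory() sets score = 43, then later score = 92.
Step 2: nested() is called after score is reassigned to 92. Closures capture variables by reference, not by value.
Step 3: result = 92

The answer is 92.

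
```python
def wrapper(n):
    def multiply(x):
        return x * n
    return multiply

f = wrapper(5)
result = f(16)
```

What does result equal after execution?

Step 1: wrapper(5) returns multiply closure with n = 5.
Step 2: f(16) computes 16 * 5 = 80.
Step 3: result = 80

The answer is 80.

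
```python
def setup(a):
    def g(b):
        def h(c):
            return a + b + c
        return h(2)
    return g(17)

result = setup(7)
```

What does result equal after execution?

Step 1: a = 7, b = 17, c = 2 across three nested scopes.
Step 2: h() accesses all three via LEGB rule.
Step 3: result = 7 + 17 + 2 = 26

The answer is 26.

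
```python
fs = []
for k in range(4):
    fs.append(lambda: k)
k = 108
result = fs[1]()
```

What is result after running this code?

Step 1: Lambdas capture the variable k by reference, not by value.
Step 2: After the loop, k is reassigned to 108.
Step 3: fs[1]() looks up the current k = 108. result = 108

The answer is 108.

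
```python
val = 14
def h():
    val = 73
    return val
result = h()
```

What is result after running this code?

Step 1: Global val = 14.
Step 2: h() creates local val = 73, shadowing the global.
Step 3: Returns local val = 73. result = 73

The answer is 73.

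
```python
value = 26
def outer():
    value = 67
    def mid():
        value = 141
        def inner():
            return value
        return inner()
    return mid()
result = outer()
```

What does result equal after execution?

Step 1: Three levels of shadowing: global 26, outer 67, mid 141.
Step 2: inner() finds value = 141 in enclosing mid() scope.
Step 3: result = 141

The answer is 141.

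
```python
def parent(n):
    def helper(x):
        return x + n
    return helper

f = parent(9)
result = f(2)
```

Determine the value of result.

Step 1: parent(9) creates a closure that captures n = 9.
Step 2: f(2) calls the closure with x = 2, returning 2 + 9 = 11.
Step 3: result = 11

The answer is 11.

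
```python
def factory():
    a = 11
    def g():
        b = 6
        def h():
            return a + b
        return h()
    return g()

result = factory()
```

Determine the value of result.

Step 1: factory() defines a = 11. g() defines b = 6.
Step 2: h() accesses both from enclosing scopes: a = 11, b = 6.
Step 3: result = 11 + 6 = 17

The answer is 17.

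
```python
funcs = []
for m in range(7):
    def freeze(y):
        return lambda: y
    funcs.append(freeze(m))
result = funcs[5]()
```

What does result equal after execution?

Step 1: freeze(m) creates a new scope capturing y = m at call time.
Step 2: funcs[5] = freeze(5), so its lambda captures y = 5.
Step 3: result = 5 (closure factory fixes late binding)

The answer is 5.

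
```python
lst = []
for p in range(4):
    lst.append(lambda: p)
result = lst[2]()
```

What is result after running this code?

Step 1: The loop creates 4 lambdas, all referencing the same variable p.
Step 2: After the loop, p = 3 (final value).
Step 3: lst[2]() looks up p at call time and finds 3. This is the late binding gotcha. result = 3

The answer is 3.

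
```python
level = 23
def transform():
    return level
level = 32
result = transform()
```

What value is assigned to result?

Step 1: level is first set to 23, then reassigned to 32.
Step 2: transform() is called after the reassignment, so it looks up the current global level = 32.
Step 3: result = 32

The answer is 32.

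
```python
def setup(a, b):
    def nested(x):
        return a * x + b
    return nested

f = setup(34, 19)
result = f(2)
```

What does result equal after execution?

Step 1: setup(34, 19) captures a = 34, b = 19.
Step 2: f(2) computes 34 * 2 + 19 = 87.
Step 3: result = 87

The answer is 87.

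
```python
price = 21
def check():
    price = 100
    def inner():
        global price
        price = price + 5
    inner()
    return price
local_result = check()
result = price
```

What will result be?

Step 1: Global price = 21. check() creates local price = 100.
Step 2: inner() declares global price and adds 5: global price = 21 + 5 = 26.
Step 3: check() returns its local price = 100 (unaffected by inner).
Step 4: result = global price = 26

The answer is 26.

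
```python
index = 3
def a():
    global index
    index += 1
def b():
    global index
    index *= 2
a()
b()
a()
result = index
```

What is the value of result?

Step 1: index = 3.
Step 2: a(): index = 3 + 1 = 4.
Step 3: b(): index = 4 * 2 = 8.
Step 4: a(): index = 8 + 1 = 9

The answer is 9.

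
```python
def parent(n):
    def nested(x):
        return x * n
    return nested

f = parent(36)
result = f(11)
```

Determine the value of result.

Step 1: parent(36) creates a closure capturing n = 36.
Step 2: f(11) computes 11 * 36 = 396.
Step 3: result = 396

The answer is 396.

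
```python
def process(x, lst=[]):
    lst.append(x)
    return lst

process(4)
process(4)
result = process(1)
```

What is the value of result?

Step 1: Mutable default argument gotcha! The list [] is created once.
Step 2: Each call appends to the SAME list: [4], [4, 4], [4, 4, 1].
Step 3: result = [4, 4, 1]

The answer is [4, 4, 1].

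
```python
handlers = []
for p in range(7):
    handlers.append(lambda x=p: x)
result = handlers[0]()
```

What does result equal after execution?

Step 1: Default argument x=p captures p's value at each iteration.
Step 2: handlers[0] captured x = 0 when p was 0.
Step 3: result = 0

The answer is 0.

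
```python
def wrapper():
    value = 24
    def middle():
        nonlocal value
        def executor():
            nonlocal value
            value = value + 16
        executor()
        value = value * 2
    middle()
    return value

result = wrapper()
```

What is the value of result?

Step 1: value = 24.
Step 2: executor() adds 16: value = 24 + 16 = 40.
Step 3: middle() doubles: value = 40 * 2 = 80.
Step 4: result = 80

The answer is 80.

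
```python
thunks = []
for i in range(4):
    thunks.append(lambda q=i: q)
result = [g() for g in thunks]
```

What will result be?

Step 1: Default arg q=i captures i at each iteration.
Step 2: Each lambda has its own default: 0, 1, ..., 3.
Step 3: result = [0, 1, 2, 3]

The answer is [0, 1, 2, 3].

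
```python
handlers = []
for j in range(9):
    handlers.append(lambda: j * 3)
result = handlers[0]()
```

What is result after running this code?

Step 1: All lambdas reference the same variable j (late binding).
Step 2: After the loop, j = 8. Every lambda returns j * 3.
Step 3: handlers[0]() = 8 * 3 = 24

The answer is 24.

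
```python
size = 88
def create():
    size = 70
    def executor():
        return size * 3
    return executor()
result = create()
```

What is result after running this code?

Step 1: create() shadows global size with size = 70.
Step 2: executor() finds size = 70 in enclosing scope, computes 70 * 3 = 210.
Step 3: result = 210

The answer is 210.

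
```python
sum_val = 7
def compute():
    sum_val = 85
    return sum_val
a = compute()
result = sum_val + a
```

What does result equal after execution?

Step 1: Global sum_val = 7. compute() returns local sum_val = 85.
Step 2: a = 85. Global sum_val still = 7.
Step 3: result = 7 + 85 = 92

The answer is 92.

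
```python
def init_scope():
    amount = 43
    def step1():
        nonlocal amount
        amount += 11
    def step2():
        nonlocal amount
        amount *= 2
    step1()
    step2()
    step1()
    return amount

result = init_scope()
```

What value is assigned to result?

Step 1: amount = 43.
Step 2: step1(): amount = 43 + 11 = 54.
Step 3: step2(): amount = 54 * 2 = 108.
Step 4: step1(): amount = 108 + 11 = 119. result = 119

The answer is 119.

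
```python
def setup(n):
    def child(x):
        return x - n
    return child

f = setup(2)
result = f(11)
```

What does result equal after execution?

Step 1: setup(2) creates a closure capturing n = 2.
Step 2: f(11) computes 11 - 2 = 9.
Step 3: result = 9

The answer is 9.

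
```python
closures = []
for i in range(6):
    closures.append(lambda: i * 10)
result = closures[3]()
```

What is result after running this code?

Step 1: All lambdas reference the same variable i (late binding).
Step 2: After the loop, i = 5. Every lambda returns i * 10.
Step 3: closures[3]() = 5 * 10 = 50

The answer is 50.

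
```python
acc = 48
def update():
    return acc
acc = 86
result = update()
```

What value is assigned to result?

Step 1: acc is first set to 48, then reassigned to 86.
Step 2: update() is called after the reassignment, so it looks up the current global acc = 86.
Step 3: result = 86

The answer is 86.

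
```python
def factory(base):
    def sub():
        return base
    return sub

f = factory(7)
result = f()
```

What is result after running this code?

Step 1: factory(7) creates closure capturing base = 7.
Step 2: f() returns the captured base = 7.
Step 3: result = 7

The answer is 7.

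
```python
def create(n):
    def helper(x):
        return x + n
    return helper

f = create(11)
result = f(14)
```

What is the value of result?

Step 1: create(11) creates a closure that captures n = 11.
Step 2: f(14) calls the closure with x = 14, returning 14 + 11 = 25.
Step 3: result = 25

The answer is 25.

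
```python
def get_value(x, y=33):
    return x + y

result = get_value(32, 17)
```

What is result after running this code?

Step 1: get_value(32, 17) overrides default y with 17.
Step 2: Returns 32 + 17 = 49.
Step 3: result = 49

The answer is 49.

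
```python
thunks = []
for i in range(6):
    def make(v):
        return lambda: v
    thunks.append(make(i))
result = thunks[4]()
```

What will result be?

Step 1: make(i) creates a new scope capturing v = i at call time.
Step 2: thunks[4] = make(4), so its lambda captures v = 4.
Step 3: result = 4 (closure factory fixes late binding)

The answer is 4.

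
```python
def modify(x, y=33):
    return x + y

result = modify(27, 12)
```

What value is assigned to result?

Step 1: modify(27, 12) overrides default y with 12.
Step 2: Returns 27 + 12 = 39.
Step 3: result = 39

The answer is 39.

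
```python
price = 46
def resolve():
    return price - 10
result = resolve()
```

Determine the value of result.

Step 1: price = 46 is defined globally.
Step 2: resolve() looks up price from global scope = 46, then computes 46 - 10 = 36.
Step 3: result = 36

The answer is 36.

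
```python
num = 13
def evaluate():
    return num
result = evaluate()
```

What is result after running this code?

Step 1: num = 13 is defined in the global scope.
Step 2: evaluate() looks up num. No local num exists, so Python checks the global scope via LEGB rule and finds num = 13.
Step 3: result = 13

The answer is 13.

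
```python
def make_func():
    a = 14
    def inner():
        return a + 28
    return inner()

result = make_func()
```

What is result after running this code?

Step 1: make_func() defines a = 14.
Step 2: inner() reads a = 14 from enclosing scope, returns 14 + 28 = 42.
Step 3: result = 42

The answer is 42.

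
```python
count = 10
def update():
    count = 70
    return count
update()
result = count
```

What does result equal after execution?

Step 1: Global count = 10.
Step 2: update() creates local count = 70 (shadow, not modification).
Step 3: After update() returns, global count is unchanged. result = 10

The answer is 10.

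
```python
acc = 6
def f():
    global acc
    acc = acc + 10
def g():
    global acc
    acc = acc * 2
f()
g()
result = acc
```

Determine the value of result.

Step 1: acc = 6.
Step 2: f() adds 10: acc = 6 + 10 = 16.
Step 3: g() doubles: acc = 16 * 2 = 32.
Step 4: result = 32

The answer is 32.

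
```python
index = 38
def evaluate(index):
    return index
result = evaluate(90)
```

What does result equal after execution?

Step 1: Global index = 38.
Step 2: evaluate(90) takes parameter index = 90, which shadows the global.
Step 3: result = 90

The answer is 90.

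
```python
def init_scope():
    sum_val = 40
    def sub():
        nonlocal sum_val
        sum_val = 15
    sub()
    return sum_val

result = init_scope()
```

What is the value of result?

Step 1: init_scope() sets sum_val = 40.
Step 2: sub() uses nonlocal to reassign sum_val = 15.
Step 3: result = 15

The answer is 15.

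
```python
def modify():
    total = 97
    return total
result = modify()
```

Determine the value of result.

Step 1: modify() defines total = 97 in its local scope.
Step 2: return total finds the local variable total = 97.
Step 3: result = 97

The answer is 97.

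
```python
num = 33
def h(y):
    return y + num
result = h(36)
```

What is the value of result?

Step 1: num = 33 is defined globally.
Step 2: h(36) uses parameter y = 36 and looks up num from global scope = 33.
Step 3: result = 36 + 33 = 69

The answer is 69.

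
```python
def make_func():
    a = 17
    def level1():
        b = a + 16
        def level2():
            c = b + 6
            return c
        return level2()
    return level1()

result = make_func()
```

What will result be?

Step 1: a = 17. b = a + 16 = 33.
Step 2: c = b + 6 = 33 + 6 = 39.
Step 3: result = 39

The answer is 39.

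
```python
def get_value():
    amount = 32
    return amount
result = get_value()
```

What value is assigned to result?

Step 1: get_value() defines amount = 32 in its local scope.
Step 2: return amount finds the local variable amount = 32.
Step 3: result = 32

The answer is 32.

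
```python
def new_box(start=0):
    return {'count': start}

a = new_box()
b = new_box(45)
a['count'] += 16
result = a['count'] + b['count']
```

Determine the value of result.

Step 1: new_box() returns a new dict each call (immutable default 0).
Step 2: a = {'count': 0}, b = {'count': 45}.
Step 3: a['count'] += 16 = 16. result = 16 + 45 = 61

The answer is 61.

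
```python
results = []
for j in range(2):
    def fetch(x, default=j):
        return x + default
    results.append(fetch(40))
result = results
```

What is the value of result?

Step 1: Default argument default=j is evaluated at function definition time.
Step 2: Each iteration creates fetch with default = current j value.
Step 3: fetch(40) returns 40 + default. results = [40, 41]

The answer is [40, 41].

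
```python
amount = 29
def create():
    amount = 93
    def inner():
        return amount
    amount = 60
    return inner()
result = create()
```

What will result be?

Step 1: create() sets amount = 93, then later amount = 60.
Step 2: inner() is called after amount is reassigned to 60. Closures capture variables by reference, not by value.
Step 3: result = 60

The answer is 60.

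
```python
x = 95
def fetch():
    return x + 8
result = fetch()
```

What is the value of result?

Step 1: x = 95 is defined globally.
Step 2: fetch() looks up x from global scope = 95, then computes 95 + 8 = 103.
Step 3: result = 103

The answer is 103.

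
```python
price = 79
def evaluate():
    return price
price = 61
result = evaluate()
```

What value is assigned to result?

Step 1: price is first set to 79, then reassigned to 61.
Step 2: evaluate() is called after the reassignment, so it looks up the current global price = 61.
Step 3: result = 61

The answer is 61.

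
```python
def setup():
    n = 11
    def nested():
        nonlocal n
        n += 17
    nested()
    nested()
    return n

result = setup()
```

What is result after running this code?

Step 1: n starts at 11.
Step 2: nested() is called 2 times, each adding 17.
Step 3: n = 11 + 17 * 2 = 45

The answer is 45.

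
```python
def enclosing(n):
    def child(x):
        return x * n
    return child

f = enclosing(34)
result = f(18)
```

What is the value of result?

Step 1: enclosing(34) creates a closure capturing n = 34.
Step 2: f(18) computes 18 * 34 = 612.
Step 3: result = 612

The answer is 612.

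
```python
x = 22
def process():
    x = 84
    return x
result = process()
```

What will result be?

Step 1: Global x = 22.
Step 2: process() creates local x = 84, shadowing the global.
Step 3: Returns local x = 84. result = 84

The answer is 84.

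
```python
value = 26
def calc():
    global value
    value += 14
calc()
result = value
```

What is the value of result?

Step 1: value = 26 globally.
Step 2: calc() modifies global value: value += 14 = 40.
Step 3: result = 40

The answer is 40.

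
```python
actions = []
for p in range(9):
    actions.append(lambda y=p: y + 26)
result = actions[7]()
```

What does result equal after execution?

Step 1: Default argument y=p captures p's value at definition time.
Step 2: actions[7] was defined when p = 7, so y defaults to 7.
Step 3: result = 7 + 26 = 33 (default arg fixes the late binding issue)

The answer is 33.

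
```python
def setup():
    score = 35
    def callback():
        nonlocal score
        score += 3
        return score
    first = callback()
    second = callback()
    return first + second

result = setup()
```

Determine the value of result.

Step 1: score starts at 35.
Step 2: First call: score = 35 + 3 = 38, returns 38.
Step 3: Second call: score = 38 + 3 = 41, returns 41.
Step 4: result = 38 + 41 = 79

The answer is 79.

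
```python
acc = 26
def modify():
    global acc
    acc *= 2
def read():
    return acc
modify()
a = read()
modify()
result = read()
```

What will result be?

Step 1: acc = 26.
Step 2: First modify(): acc = 26 * 2 = 52.
Step 3: Second modify(): acc = 52 * 2 = 104.
Step 4: read() returns 104

The answer is 104.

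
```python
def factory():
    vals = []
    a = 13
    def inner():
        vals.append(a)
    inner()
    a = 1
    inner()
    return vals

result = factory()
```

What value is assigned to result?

Step 1: a = 13. inner() appends current a to vals.
Step 2: First inner(): appends 13. Then a = 1.
Step 3: Second inner(): appends 1 (closure sees updated a). result = [13, 1]

The answer is [13, 1].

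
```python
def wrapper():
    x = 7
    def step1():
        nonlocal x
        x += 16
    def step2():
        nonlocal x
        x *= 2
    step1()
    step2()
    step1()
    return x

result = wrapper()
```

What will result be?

Step 1: x = 7.
Step 2: step1(): x = 7 + 16 = 23.
Step 3: step2(): x = 23 * 2 = 46.
Step 4: step1(): x = 46 + 16 = 62. result = 62

The answer is 62.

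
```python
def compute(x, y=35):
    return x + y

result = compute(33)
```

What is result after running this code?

Step 1: compute(33) uses default y = 35.
Step 2: Returns 33 + 35 = 68.
Step 3: result = 68

The answer is 68.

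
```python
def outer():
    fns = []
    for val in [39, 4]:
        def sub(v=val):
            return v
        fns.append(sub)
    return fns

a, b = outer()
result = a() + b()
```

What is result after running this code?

Step 1: Default argument v=val captures val at each iteration.
Step 2: a() returns 39 (captured at first iteration), b() returns 4 (captured at second).
Step 3: result = 39 + 4 = 43

The answer is 43.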